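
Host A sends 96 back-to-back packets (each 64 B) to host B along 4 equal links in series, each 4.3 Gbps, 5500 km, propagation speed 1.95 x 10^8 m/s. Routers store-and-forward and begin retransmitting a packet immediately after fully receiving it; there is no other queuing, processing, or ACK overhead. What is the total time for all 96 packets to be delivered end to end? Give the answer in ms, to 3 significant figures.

Per-hop transmission t_tx = L/R = 512/4300000000 = 0.00011907 ms.
Per-hop propagation t_prop = 5500000/195000000 = 28.2051 ms.
Pipeline fill: first packet needs 4·t_tx to clear all hops; remaining 95 packets each add one t_tx.
Total = (4+96-1)·t_tx + 4·t_prop = 99·0.00011907 + 4·28.2051 = 113 ms.

113 ms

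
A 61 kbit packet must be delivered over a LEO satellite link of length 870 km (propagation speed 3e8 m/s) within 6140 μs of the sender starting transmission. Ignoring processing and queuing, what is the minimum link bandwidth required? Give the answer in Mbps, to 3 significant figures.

18.8 Mbps

Propagation delay = 870000 / 300000000 = 2900 μs.
Transmission budget = 6140 − 2900 = 3240 μs.
R ≥ L / t_tx = 61000 bits / 0.00324 s = 18.8 Mbps.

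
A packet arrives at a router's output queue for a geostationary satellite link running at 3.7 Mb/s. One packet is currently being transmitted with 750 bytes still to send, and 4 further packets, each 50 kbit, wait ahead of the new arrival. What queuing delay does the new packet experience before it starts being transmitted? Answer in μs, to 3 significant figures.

Each queued packet: L/R = 50000/3700000 = 13513.5 μs.
4 queued → 54054.1 μs.
Plus remaining 6000 bits of current packet: 1621.62 μs.
Queuing delay = 55700 μs.

55700 μs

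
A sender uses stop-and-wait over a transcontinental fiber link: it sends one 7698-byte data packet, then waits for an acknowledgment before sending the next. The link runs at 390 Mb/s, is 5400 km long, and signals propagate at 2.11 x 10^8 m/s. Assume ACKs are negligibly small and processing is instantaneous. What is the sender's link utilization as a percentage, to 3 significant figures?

t_tx = L/R = 61584/390000000 = 0.000157908 s.
t_prop = 5400000/211000000 = 0.0255924 s; RTT = 0.0511848 s.
Cycle = t_tx + RTT = 0.0513427 s.
Utilization = t_tx / cycle = 0.000157908/0.0513427 = 0.308 %.

0.308 %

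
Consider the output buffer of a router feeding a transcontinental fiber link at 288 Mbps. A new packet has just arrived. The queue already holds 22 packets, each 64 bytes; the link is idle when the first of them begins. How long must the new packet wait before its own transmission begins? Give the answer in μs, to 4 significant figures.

39.11 μs

Each queued packet: L/R = 512/288000000 = 1.77778 μs.
22 queued → 39.1111 μs.
Queuing delay = 39.11 μs.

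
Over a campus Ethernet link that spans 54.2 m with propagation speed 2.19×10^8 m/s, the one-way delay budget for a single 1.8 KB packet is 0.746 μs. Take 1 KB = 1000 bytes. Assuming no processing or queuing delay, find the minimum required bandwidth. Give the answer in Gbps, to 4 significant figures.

28.89 Gbps

L = 14400 bits.
Propagation delay = 54.2 / 219000000 = 0.247489 μs.
Transmission budget = 0.746 − 0.247489 = 0.498511 μs.
R ≥ L / t_tx = 14400 bits / 4.98511e-07 s = 28.89 Gbps.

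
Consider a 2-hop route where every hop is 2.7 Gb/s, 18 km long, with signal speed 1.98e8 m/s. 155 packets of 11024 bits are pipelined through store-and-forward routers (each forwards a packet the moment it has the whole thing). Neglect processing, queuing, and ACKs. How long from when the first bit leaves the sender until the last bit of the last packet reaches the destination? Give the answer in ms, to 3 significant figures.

0.819 ms

Per-hop transmission t_tx = L/R = 11024/2700000000 = 0.00408296 ms.
Per-hop propagation t_prop = 18000/198000000 = 0.0909091 ms.
Pipeline fill: first packet needs 2·t_tx to clear all hops; remaining 154 packets each add one t_tx.
Total = (2+155-1)·t_tx + 2·t_prop = 156·0.00408296 + 2·0.0909091 = 0.819 ms.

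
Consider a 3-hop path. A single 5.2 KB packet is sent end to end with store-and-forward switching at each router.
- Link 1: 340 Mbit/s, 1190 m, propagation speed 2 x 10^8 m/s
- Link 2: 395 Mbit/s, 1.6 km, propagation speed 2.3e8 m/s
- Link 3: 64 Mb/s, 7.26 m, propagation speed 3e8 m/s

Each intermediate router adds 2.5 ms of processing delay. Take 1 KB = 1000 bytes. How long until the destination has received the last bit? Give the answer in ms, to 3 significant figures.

L = 41600 bits.
Transmission delays (L/R per hop): 0.122353, 0.105316, 0.65 ms; sum = 0.877669 ms.
Propagation delays (d/s per hop): 0.00595, 0.00695652, 2.42e-05 ms; sum = 0.0129307 ms.
Processing at 2 router(s): 2 × 2.5 ms = 5 ms.
End-to-end = 5.89 ms.

5.89 ms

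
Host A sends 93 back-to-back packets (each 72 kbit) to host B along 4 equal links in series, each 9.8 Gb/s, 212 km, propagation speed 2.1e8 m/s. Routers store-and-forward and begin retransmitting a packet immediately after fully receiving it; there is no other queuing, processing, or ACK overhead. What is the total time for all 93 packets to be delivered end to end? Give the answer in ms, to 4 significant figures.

4.743 ms

Per-hop transmission t_tx = L/R = 72000/9800000000 = 0.00734694 ms.
Per-hop propagation t_prop = 212000/210000000 = 1.00952 ms.
Pipeline fill: first packet needs 4·t_tx to clear all hops; remaining 92 packets each add one t_tx.
Total = (4+93-1)·t_tx + 4·t_prop = 96·0.00734694 + 4·1.00952 = 4.743 ms.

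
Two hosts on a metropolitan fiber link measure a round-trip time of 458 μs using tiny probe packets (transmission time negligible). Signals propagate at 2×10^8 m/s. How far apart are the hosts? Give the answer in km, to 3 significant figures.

One-way propagation = RTT/2 = 229 μs.
d = s × t = 200000000 × 0.000229 = 45.8 km.

45.8 km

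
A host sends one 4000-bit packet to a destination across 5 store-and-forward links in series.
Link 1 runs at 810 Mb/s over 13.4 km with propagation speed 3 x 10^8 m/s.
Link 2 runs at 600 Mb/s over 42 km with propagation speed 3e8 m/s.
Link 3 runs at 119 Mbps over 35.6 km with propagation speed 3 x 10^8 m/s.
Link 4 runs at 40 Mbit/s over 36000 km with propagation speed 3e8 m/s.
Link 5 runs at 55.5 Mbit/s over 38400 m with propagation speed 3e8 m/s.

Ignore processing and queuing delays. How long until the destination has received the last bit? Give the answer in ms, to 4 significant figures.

Transmission delays (L/R per hop): 0.00493827, 0.00666667, 0.0336134, 0.1, 0.0720721 ms; sum = 0.21729 ms.
Propagation delays (d/s per hop): 0.0446667, 0.14, 0.118667, 120, 0.128 ms; sum = 120.431 ms.
End-to-end = 120.6 ms.

120.6 ms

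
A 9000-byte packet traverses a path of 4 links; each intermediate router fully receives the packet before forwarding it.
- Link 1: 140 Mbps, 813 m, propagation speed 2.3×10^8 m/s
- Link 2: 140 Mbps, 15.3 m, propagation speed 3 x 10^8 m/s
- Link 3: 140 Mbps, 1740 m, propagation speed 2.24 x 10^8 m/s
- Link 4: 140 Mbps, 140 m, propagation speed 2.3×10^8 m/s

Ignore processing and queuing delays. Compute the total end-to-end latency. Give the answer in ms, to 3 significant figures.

L = 9000 × 8 = 72000 bits.
Transmission delay per hop = L/R = 72000/140000000 = 0.514286 ms; 4 hops → 2.05714 ms.
Propagation delays (d/s per hop): 0.00353478, 5.1e-05, 0.00776786, 0.000608696 ms; sum = 0.0119623 ms.
End-to-end = 2.07 ms.

2.07 ms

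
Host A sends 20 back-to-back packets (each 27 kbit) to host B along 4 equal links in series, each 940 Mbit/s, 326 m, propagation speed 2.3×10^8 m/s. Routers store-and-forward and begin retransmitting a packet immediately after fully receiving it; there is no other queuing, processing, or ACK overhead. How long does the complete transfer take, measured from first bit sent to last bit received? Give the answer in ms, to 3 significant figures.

0.666 ms

Per-hop transmission t_tx = L/R = 27000/940000000 = 0.0287234 ms.
Per-hop propagation t_prop = 326/2.3e+08 = 0.00141739 ms.
Pipeline fill: first packet needs 4·t_tx to clear all hops; remaining 19 packets each add one t_tx.
Total = (4+20-1)·t_tx + 4·t_prop = 23·0.0287234 + 4·0.00141739 = 0.666 ms.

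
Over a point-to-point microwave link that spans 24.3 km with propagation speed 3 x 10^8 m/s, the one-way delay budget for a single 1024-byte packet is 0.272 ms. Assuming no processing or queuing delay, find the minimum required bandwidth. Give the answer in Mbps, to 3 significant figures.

L = 8192 bits.
Propagation delay = 24300 / 300000000 = 0.081 ms.
Transmission budget = 0.272 − 0.081 = 0.191 ms.
R ≥ L / t_tx = 8192 bits / 0.000191 s = 42.9 Mbps.

42.9 Mbps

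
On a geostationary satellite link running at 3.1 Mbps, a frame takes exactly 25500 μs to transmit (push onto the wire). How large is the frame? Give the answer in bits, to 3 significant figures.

L = R × t_tx = 3100000 b/s × 0.0255 s = 79050 bits.

79100 bits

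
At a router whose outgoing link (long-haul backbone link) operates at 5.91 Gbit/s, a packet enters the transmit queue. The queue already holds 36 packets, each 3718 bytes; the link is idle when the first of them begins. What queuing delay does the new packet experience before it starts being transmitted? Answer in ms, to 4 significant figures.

0.1812 ms

Each queued packet: L/R = 29744/5910000000 = 0.00503283 ms.
36 queued → 0.181182 ms.
Queuing delay = 0.1812 ms.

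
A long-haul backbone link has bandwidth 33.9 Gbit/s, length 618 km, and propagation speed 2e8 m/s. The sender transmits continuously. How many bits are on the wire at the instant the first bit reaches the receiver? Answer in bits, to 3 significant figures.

Propagation delay = 618000 / 200000000 = 0.00309 s.
BDP = R × t_prop = 33900000000 × 0.00309 = 104751000 bits.

105000000 bits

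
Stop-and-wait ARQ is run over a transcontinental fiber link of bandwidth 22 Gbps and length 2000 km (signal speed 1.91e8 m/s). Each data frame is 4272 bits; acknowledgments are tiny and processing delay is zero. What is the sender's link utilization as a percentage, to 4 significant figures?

0.0009272 %

t_tx = L/R = 4272/22000000000 = 1.94182e-07 s.
t_prop = 2000000/191000000 = 0.0104712 s; RTT = 0.0209424 s.
Cycle = t_tx + RTT = 0.0209426 s.
Utilization = t_tx / cycle = 1.94182e-07/0.0209426 = 0.0009272 %.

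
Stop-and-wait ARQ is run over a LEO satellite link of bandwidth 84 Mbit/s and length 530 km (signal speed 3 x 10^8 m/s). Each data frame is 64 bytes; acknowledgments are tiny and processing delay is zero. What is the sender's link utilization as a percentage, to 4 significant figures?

0.1722 %

t_tx = L/R = 512/84000000 = 6.09524e-06 s.
t_prop = 530000/300000000 = 0.00176667 s; RTT = 0.00353333 s.
Cycle = t_tx + RTT = 0.00353943 s.
Utilization = t_tx / cycle = 6.09524e-06/0.00353943 = 0.1722 %.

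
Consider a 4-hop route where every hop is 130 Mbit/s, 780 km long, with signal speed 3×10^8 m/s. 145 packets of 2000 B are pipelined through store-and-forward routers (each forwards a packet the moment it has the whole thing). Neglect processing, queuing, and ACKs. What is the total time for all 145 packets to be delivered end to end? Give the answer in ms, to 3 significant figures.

28.6 ms

Per-hop transmission t_tx = L/R = 16000/130000000 = 0.123077 ms.
Per-hop propagation t_prop = 780000/300000000 = 2.6 ms.
Pipeline fill: first packet needs 4·t_tx to clear all hops; remaining 144 packets each add one t_tx.
Total = (4+145-1)·t_tx + 4·t_prop = 148·0.123077 + 4·2.6 = 28.6 ms.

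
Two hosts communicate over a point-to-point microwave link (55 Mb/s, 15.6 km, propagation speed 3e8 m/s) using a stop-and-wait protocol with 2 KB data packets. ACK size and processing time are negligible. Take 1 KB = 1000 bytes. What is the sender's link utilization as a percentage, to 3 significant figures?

t_tx = L/R = 16000/55000000 = 0.000290909 s.
t_prop = 15600/300000000 = 5.2e-05 s; RTT = 0.000104 s.
Cycle = t_tx + RTT = 0.000394909 s.
Utilization = t_tx / cycle = 0.000290909/0.000394909 = 73.7 %.

73.7 %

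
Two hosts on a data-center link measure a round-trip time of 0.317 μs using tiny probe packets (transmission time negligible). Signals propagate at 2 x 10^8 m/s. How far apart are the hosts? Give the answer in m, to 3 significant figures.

31.7 m

One-way propagation = RTT/2 = 0.1585 μs.
d = s × t = 200000000 × 1.585e-07 = 31.7 m.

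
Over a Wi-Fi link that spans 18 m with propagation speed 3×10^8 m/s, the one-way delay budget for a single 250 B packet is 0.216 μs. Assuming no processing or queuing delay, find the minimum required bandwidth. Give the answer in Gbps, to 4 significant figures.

12.82 Gbps

L = 2000 bits.
Propagation delay = 18 / 300000000 = 0.06 μs.
Transmission budget = 0.216 − 0.06 = 0.156 μs.
R ≥ L / t_tx = 2000 bits / 1.56e-07 s = 12.82 Gbps.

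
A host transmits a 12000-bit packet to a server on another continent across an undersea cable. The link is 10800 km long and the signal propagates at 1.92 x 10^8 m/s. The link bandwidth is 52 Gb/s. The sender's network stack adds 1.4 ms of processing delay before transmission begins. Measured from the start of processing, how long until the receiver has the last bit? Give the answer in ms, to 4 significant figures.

57.65 ms

Transmission delay = L/R = 12000 / 52000000000 = 0.000230769 ms.
Propagation delay = d/s = 10800000 m / 192000000 m/s = 56.25 ms.
Plus processing delay 1.4 ms = 1.4 ms.
Total = 57.65 ms.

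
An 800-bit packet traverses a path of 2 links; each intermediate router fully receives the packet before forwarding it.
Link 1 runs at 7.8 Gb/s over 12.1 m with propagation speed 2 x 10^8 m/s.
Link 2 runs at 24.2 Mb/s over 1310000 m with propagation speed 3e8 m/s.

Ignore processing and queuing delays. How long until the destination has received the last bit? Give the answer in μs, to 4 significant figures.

Transmission delays (L/R per hop): 0.102564, 33.0579 μs; sum = 33.1604 μs.
Propagation delays (d/s per hop): 0.0605, 4366.67 μs; sum = 4366.73 μs.
End-to-end = 4400 μs.

4400 μs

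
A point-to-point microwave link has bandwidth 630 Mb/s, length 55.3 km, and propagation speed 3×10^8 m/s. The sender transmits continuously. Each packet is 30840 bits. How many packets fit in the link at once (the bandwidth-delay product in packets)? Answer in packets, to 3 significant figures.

Propagation delay = 55300 / 300000000 = 0.000184333 s.
BDP = R × t_prop = 630000000 × 0.000184333 = 116130 bits.
In packets of 30840 bits: 3.77 packets.

3.77 packets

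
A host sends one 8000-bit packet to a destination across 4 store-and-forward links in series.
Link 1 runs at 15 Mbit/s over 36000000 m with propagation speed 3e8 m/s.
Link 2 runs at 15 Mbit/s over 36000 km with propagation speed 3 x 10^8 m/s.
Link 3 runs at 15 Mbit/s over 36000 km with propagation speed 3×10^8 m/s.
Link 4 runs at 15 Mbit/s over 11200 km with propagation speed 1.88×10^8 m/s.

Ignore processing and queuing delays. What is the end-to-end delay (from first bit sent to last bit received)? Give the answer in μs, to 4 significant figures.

421700 μs

Transmission delay per hop = L/R = 8000/15000000 = 533.333 μs; 4 hops → 2133.33 μs.
Propagation delays (d/s per hop): 120000, 120000, 120000, 59574.5 μs; sum = 419574 μs.
End-to-end = 421700 μs.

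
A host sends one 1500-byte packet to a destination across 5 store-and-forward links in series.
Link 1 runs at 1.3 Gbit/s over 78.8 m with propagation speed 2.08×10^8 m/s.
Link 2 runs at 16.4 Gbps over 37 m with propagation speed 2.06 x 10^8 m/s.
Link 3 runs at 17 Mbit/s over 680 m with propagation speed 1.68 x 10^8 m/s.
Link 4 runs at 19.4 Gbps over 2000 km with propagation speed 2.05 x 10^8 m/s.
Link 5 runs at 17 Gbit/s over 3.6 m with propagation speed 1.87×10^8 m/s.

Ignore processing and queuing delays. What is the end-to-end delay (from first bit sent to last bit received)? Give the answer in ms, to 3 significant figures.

10.5 ms

L = 1500 × 8 = 12000 bits.
Transmission delays (L/R per hop): 0.00923077, 0.000731707, 0.705882, 0.000618557, 0.000705882 ms; sum = 0.717169 ms.
Propagation delays (d/s per hop): 0.000378846, 0.000179612, 0.00404762, 9.7561, 1.92513e-05 ms; sum = 9.76072 ms.
End-to-end = 10.5 ms.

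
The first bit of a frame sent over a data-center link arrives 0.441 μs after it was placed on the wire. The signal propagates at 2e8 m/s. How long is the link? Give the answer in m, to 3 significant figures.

d = s × t_prop = 200000000 × 4.41e-07 = 88.2 m.

88.2 m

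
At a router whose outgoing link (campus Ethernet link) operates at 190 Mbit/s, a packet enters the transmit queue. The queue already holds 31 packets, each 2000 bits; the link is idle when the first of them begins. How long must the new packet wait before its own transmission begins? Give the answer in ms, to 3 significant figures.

0.326 ms

Each queued packet: L/R = 2000/190000000 = 0.0105263 ms.
31 queued → 0.326316 ms.
Queuing delay = 0.326 ms.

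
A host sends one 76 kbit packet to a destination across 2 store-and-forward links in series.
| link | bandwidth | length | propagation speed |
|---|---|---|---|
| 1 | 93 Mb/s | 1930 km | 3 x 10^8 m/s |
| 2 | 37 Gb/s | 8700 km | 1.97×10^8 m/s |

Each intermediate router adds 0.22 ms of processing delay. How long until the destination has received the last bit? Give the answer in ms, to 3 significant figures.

51.6 ms

L = 76000 bits.
Transmission delays (L/R per hop): 0.817204, 0.00205405 ms; sum = 0.819258 ms.
Propagation delays (d/s per hop): 6.43333, 44.1624 ms; sum = 50.5958 ms.
Processing at 1 router(s): 1 × 0.22 ms = 0.22 ms.
End-to-end = 51.6 ms.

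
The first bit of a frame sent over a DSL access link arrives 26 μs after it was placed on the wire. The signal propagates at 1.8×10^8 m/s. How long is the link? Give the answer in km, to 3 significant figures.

4.68 km

d = s × t_prop = 180000000 × 2.6e-05 = 4.68 km.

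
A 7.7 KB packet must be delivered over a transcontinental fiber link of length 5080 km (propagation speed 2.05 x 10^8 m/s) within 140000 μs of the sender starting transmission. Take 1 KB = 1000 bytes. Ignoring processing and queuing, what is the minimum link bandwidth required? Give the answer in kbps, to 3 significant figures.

535 kbps

L = 61600 bits.
Propagation delay = 5080000 / 2.05e+08 = 24780.5 μs.
Transmission budget = 140000 − 24780.5 = 115220 μs.
R ≥ L / t_tx = 61600 bits / 0.11522 s = 535 kbps.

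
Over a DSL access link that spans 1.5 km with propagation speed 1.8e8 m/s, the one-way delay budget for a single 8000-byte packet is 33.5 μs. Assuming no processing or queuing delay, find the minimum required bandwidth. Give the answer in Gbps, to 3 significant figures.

L = 64000 bits.
Propagation delay = 1500 / 180000000 = 8.33333 μs.
Transmission budget = 33.5 − 8.33333 = 25.1667 μs.
R ≥ L / t_tx = 64000 bits / 2.51667e-05 s = 2.54 Gbps.

2.54 Gbps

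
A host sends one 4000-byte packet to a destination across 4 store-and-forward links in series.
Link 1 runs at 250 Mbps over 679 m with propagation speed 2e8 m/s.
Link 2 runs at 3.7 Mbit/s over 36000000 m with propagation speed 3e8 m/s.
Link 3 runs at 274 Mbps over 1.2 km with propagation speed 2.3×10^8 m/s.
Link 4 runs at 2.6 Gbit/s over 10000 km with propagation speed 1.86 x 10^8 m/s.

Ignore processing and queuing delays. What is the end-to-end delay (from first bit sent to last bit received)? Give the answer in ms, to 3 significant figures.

183 ms

L = 4000 × 8 = 32000 bits.
Transmission delays (L/R per hop): 0.128, 8.64865, 0.116788, 0.0123077 ms; sum = 8.90574 ms.
Propagation delays (d/s per hop): 0.003395, 120, 0.00521739, 53.7634 ms; sum = 173.772 ms.
End-to-end = 183 ms.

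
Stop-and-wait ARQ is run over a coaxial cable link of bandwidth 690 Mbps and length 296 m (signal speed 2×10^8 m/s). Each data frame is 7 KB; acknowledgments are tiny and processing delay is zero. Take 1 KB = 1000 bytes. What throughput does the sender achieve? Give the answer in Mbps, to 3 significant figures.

t_tx = L/R = 56000/690000000 = 8.11594e-05 s.
t_prop = 296/200000000 = 1.48e-06 s; RTT = 2.96e-06 s.
Cycle = t_tx + RTT = 8.41194e-05 s.
Throughput = L / cycle = 56000 / 8.41194e-05 = 666 Mbps.

666 Mbps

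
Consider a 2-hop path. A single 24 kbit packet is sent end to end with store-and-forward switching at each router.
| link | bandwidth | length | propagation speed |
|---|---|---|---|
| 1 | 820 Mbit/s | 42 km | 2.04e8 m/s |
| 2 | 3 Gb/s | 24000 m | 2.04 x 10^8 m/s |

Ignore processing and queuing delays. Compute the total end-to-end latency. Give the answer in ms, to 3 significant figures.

0.361 ms

L = 24000 bits.
Transmission delays (L/R per hop): 0.0292683, 0.008 ms; sum = 0.0372683 ms.
Propagation delays (d/s per hop): 0.205882, 0.117647 ms; sum = 0.323529 ms.
End-to-end = 0.361 ms.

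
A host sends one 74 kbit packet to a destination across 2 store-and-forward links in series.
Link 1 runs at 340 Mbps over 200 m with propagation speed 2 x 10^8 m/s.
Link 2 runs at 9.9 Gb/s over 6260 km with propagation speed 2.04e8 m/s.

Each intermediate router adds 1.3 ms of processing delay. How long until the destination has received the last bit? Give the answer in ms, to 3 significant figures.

32.2 ms

L = 74000 bits.
Transmission delays (L/R per hop): 0.217647, 0.00747475 ms; sum = 0.225122 ms.
Propagation delays (d/s per hop): 0.001, 30.6863 ms; sum = 30.6873 ms.
Processing at 1 router(s): 1 × 1.3 ms = 1.3 ms.
End-to-end = 32.2 ms.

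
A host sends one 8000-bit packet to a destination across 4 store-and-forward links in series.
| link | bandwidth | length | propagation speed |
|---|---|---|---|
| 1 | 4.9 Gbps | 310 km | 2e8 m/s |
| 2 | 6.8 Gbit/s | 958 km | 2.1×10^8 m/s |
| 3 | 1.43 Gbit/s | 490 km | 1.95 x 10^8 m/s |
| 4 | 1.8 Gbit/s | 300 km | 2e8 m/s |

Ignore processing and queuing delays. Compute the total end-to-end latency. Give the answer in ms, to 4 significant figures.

Transmission delays (L/R per hop): 0.00163265, 0.00117647, 0.00559441, 0.00444444 ms; sum = 0.012848 ms.
Propagation delays (d/s per hop): 1.55, 4.5619, 2.51282, 1.5 ms; sum = 10.1247 ms.
End-to-end = 10.14 ms.

10.14 ms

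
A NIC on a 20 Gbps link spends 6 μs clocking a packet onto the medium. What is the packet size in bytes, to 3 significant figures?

L = R × t_tx = 20000000000 b/s × 6e-06 s = 120000 bits.
In bytes: 120000 / 8 = 15000 bytes.

15000 bytes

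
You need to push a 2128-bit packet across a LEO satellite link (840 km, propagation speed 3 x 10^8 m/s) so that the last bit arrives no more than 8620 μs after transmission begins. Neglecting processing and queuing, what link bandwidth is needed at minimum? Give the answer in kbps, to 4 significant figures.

365.6 kbps

Propagation delay = 840000 / 300000000 = 2800 μs.
Transmission budget = 8620 − 2800 = 5820 μs.
R ≥ L / t_tx = 2128 bits / 0.00582 s = 365.6 kbps.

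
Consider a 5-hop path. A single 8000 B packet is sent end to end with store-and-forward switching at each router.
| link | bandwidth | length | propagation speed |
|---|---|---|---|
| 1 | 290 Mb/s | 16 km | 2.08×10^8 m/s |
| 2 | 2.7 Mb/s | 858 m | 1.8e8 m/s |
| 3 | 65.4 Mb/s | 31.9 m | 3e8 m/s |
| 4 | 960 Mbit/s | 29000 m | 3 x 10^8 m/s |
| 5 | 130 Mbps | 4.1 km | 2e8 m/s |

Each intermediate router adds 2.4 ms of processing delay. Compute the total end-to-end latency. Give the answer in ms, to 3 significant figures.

35.3 ms

L = 8000 × 8 = 64000 bits.
Transmission delays (L/R per hop): 0.22069, 23.7037, 0.978593, 0.0666667, 0.492308 ms; sum = 25.462 ms.
Propagation delays (d/s per hop): 0.0769231, 0.00476667, 0.000106333, 0.0966667, 0.0205 ms; sum = 0.198963 ms.
Processing at 4 router(s): 4 × 2.4 ms = 9.6 ms.
End-to-end = 35.3 ms.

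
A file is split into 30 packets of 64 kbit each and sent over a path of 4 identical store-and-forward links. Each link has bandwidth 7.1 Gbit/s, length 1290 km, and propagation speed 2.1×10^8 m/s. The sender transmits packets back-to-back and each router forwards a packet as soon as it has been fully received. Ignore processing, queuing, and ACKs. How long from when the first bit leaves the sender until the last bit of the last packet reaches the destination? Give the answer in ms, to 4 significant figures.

24.87 ms

Per-hop transmission t_tx = L/R = 64000/7100000000 = 0.00901408 ms.
Per-hop propagation t_prop = 1290000/210000000 = 6.14286 ms.
Pipeline fill: first packet needs 4·t_tx to clear all hops; remaining 29 packets each add one t_tx.
Total = (4+30-1)·t_tx + 4·t_prop = 33·0.00901408 + 4·6.14286 = 24.87 ms.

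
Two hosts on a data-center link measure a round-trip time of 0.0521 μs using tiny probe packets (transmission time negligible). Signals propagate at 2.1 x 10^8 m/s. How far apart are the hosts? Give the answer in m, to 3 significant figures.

5.47 m

One-way propagation = RTT/2 = 0.02605 μs.
d = s × t = 210000000 × 2.605e-08 = 5.47 m.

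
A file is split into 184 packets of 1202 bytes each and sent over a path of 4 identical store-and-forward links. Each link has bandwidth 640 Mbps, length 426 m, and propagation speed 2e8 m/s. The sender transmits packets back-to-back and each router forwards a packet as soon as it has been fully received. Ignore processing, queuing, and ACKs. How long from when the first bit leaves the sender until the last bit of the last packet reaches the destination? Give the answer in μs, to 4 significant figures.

Per-hop transmission t_tx = L/R = 9616/640000000 = 15.025 μs.
Per-hop propagation t_prop = 426/200000000 = 2.13 μs.
Pipeline fill: first packet needs 4·t_tx to clear all hops; remaining 183 packets each add one t_tx.
Total = (4+184-1)·t_tx + 4·t_prop = 187·15.025 + 4·2.13 = 2818 μs.

2818 μs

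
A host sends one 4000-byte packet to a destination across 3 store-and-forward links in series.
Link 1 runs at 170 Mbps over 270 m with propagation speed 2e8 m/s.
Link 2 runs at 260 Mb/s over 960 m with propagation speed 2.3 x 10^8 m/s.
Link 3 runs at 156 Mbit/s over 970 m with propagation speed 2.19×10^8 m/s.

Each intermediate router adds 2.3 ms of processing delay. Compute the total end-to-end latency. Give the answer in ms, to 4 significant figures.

L = 4000 × 8 = 32000 bits.
Transmission delays (L/R per hop): 0.188235, 0.123077, 0.205128 ms; sum = 0.51644 ms.
Propagation delays (d/s per hop): 0.00135, 0.00417391, 0.00442922 ms; sum = 0.00995314 ms.
Processing at 2 router(s): 2 × 2.3 ms = 4.6 ms.
End-to-end = 5.126 ms.

5.126 ms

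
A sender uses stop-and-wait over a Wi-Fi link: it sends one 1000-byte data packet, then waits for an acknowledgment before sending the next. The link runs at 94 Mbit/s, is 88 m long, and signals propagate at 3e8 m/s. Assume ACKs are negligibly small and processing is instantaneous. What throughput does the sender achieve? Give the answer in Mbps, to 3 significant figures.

93.4 Mbps

t_tx = L/R = 8000/94000000 = 8.51064e-05 s.
t_prop = 88/300000000 = 2.93333e-07 s; RTT = 5.86667e-07 s.
Cycle = t_tx + RTT = 8.5693e-05 s.
Throughput = L / cycle = 8000 / 8.5693e-05 = 93.4 Mbps.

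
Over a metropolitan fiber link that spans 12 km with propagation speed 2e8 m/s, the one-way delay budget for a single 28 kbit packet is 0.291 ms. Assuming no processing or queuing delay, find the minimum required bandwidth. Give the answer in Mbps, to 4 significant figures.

Propagation delay = 12000 / 200000000 = 0.06 ms.
Transmission budget = 0.291 − 0.06 = 0.231 ms.
R ≥ L / t_tx = 28000 bits / 0.000231 s = 121.2 Mbps.

121.2 Mbps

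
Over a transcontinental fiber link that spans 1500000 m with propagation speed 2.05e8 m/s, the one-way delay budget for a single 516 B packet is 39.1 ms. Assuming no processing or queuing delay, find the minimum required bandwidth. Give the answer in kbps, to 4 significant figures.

129.9 kbps

L = 4128 bits.
Propagation delay = 1500000 / 2.05e+08 = 7.31707 ms.
Transmission budget = 39.1 − 7.31707 = 31.7829 ms.
R ≥ L / t_tx = 4128 bits / 0.0317829 s = 129.9 kbps.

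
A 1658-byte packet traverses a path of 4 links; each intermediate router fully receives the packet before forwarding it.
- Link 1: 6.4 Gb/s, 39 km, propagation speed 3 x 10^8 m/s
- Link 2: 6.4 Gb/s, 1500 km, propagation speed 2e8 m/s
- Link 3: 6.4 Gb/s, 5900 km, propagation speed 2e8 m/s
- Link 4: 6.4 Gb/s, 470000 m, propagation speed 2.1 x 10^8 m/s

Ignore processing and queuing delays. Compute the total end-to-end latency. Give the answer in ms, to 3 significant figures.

L = 1658 × 8 = 13264 bits.
Transmission delay per hop = L/R = 13264/6400000000 = 0.0020725 ms; 4 hops → 0.00829 ms.
Propagation delays (d/s per hop): 0.13, 7.5, 29.5, 2.2381 ms; sum = 39.3681 ms.
End-to-end = 39.4 ms.

39.4 ms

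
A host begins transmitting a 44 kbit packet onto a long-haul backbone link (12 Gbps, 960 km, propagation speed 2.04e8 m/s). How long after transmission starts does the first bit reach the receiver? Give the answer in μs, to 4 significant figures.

4706 μs

First bit experiences only propagation delay: d/s = 960000/204000000 = 4706 μs.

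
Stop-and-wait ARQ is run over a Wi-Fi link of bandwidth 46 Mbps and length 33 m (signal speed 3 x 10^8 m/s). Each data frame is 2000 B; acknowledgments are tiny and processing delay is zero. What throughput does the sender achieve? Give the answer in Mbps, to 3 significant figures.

46.0 Mbps

t_tx = L/R = 16000/46000000 = 0.000347826 s.
t_prop = 33/300000000 = 1.1e-07 s; RTT = 2.2e-07 s.
Cycle = t_tx + RTT = 0.000348046 s.
Throughput = L / cycle = 16000 / 0.000348046 = 46.0 Mbps.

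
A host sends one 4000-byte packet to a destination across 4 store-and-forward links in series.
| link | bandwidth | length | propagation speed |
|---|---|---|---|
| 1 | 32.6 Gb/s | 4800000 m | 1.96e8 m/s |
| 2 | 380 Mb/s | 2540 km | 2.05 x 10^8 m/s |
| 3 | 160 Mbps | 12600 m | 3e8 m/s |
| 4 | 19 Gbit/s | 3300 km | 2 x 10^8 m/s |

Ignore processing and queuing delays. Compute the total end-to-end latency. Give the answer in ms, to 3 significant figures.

53.7 ms

L = 4000 × 8 = 32000 bits.
Transmission delays (L/R per hop): 0.000981595, 0.0842105, 0.2, 0.00168421 ms; sum = 0.286876 ms.
Propagation delays (d/s per hop): 24.4898, 12.3902, 0.042, 16.5 ms; sum = 53.422 ms.
End-to-end = 53.7 ms.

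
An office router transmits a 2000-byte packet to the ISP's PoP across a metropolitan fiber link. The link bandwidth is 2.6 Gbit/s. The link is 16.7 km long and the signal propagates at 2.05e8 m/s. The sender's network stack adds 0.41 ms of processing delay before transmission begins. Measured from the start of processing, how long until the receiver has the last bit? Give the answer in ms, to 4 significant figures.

0.4976 ms

L = 2000 × 8 = 16000 bits.
Transmission delay = L/R = 16000 / 2600000000 = 0.00615385 ms.
Propagation delay = d/s = 16700 m / 2.05e+08 m/s = 0.0814634 ms.
Plus processing delay 0.41 ms = 0.41 ms.
Total = 0.4976 ms.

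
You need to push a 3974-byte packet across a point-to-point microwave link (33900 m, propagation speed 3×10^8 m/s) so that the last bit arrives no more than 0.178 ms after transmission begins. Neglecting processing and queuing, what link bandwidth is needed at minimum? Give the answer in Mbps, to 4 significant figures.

489.1 Mbps

L = 31792 bits.
Propagation delay = 33900 / 300000000 = 0.113 ms.
Transmission budget = 0.178 − 0.113 = 0.065 ms.
R ≥ L / t_tx = 31792 bits / 6.5e-05 s = 489.1 Mbps.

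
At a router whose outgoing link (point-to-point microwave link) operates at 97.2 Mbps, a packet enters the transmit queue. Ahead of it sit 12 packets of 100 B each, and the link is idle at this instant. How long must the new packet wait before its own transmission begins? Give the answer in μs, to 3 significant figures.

Each queued packet: L/R = 800/97200000 = 8.23045 μs.
12 queued → 98.7654 μs.
Queuing delay = 98.8 μs.

98.8 μs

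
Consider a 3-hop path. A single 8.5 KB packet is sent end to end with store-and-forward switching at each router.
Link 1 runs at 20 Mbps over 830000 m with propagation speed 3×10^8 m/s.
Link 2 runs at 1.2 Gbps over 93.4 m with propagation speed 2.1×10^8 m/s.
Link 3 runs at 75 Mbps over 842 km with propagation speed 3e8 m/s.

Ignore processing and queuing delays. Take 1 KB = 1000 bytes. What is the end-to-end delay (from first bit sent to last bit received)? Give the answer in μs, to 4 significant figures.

L = 68000 bits.
Transmission delays (L/R per hop): 3400, 56.6667, 906.667 μs; sum = 4363.33 μs.
Propagation delays (d/s per hop): 2766.67, 0.444762, 2806.67 μs; sum = 5573.78 μs.
End-to-end = 9937 μs.

9937 μs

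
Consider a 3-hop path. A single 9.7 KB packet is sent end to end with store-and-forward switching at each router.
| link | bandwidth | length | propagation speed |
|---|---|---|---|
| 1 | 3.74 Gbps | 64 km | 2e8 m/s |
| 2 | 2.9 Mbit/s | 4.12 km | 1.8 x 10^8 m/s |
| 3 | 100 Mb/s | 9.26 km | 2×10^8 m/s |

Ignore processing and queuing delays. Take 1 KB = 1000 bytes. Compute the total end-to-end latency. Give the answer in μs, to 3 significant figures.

L = 77600 bits.
Transmission delays (L/R per hop): 20.7487, 26758.6, 776 μs; sum = 27555.4 μs.
Propagation delays (d/s per hop): 320, 22.8889, 46.3 μs; sum = 389.189 μs.
End-to-end = 27900 μs.

27900 μs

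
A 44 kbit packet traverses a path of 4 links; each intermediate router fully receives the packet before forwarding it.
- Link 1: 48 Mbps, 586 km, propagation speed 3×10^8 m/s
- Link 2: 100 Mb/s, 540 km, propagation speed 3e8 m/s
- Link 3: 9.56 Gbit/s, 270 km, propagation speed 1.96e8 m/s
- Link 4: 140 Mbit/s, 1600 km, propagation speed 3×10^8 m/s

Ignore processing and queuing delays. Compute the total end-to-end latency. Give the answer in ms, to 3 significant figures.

12.1 ms

L = 44000 bits.
Transmission delays (L/R per hop): 0.916667, 0.44, 0.00460251, 0.314286 ms; sum = 1.67555 ms.
Propagation delays (d/s per hop): 1.95333, 1.8, 1.37755, 5.33333 ms; sum = 10.4642 ms.
End-to-end = 12.1 ms.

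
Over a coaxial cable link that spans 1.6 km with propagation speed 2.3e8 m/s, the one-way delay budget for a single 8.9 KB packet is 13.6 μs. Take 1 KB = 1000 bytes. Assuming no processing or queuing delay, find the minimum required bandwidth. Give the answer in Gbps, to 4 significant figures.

L = 71200 bits.
Propagation delay = 1600 / 2.3e+08 = 6.95652 μs.
Transmission budget = 13.6 − 6.95652 = 6.64348 μs.
R ≥ L / t_tx = 71200 bits / 6.64348e-06 s = 10.72 Gbps.

10.72 Gbps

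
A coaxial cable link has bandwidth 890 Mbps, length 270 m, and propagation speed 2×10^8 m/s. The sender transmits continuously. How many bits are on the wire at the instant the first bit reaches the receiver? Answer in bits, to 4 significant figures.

1202 bits

Propagation delay = 270 / 200000000 = 1.35e-06 s.
BDP = R × t_prop = 890000000 × 1.35e-06 = 1201.5 bits.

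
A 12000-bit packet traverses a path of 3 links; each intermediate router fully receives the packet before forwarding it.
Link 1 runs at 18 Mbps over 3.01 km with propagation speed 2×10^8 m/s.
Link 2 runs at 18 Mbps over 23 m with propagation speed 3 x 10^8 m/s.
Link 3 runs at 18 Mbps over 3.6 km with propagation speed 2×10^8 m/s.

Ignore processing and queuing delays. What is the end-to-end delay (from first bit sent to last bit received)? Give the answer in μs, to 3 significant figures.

2030 μs

Transmission delay per hop = L/R = 12000/18000000 = 666.667 μs; 3 hops → 2000 μs.
Propagation delays (d/s per hop): 15.05, 0.0766667, 18 μs; sum = 33.1267 μs.
End-to-end = 2030 μs.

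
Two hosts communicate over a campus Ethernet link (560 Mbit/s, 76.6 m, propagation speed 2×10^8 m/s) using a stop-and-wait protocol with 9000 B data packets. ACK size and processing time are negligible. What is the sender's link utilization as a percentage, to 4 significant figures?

t_tx = L/R = 72000/560000000 = 0.000128571 s.
t_prop = 76.6/200000000 = 3.83e-07 s; RTT = 7.66e-07 s.
Cycle = t_tx + RTT = 0.000129337 s.
Utilization = t_tx / cycle = 0.000128571/0.000129337 = 99.41 %.

99.41 %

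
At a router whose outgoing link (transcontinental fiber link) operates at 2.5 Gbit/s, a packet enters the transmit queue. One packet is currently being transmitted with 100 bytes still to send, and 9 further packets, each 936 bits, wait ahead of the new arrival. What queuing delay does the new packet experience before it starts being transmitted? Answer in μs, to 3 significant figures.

Each queued packet: L/R = 936/2500000000 = 0.3744 μs.
9 queued → 3.3696 μs.
Plus remaining 800 bits of current packet: 0.32 μs.
Queuing delay = 3.69 μs.

3.69 μs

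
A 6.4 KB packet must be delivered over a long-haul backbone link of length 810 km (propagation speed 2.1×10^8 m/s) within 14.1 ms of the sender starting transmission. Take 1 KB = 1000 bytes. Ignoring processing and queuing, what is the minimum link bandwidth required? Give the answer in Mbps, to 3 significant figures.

L = 51200 bits.
Propagation delay = 810000 / 210000000 = 3.85714 ms.
Transmission budget = 14.1 − 3.85714 = 10.2429 ms.
R ≥ L / t_tx = 51200 bits / 0.0102429 s = 5.00 Mbps.

5.00 Mbps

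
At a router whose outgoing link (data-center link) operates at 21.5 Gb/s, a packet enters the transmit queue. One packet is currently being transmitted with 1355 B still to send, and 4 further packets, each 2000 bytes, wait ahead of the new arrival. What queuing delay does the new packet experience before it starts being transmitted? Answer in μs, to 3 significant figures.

Each queued packet: L/R = 16000/21500000000 = 0.744186 μs.
4 queued → 2.97674 μs.
Plus remaining 10840 bits of current packet: 0.504186 μs.
Queuing delay = 3.48 μs.

3.48 μs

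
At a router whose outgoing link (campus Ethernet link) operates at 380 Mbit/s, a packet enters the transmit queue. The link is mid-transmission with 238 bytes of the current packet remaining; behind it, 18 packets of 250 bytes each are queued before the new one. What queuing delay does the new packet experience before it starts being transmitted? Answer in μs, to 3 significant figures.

99.7 μs

Each queued packet: L/R = 2000/380000000 = 5.26316 μs.
18 queued → 94.7368 μs.
Plus remaining 1904 bits of current packet: 5.01053 μs.
Queuing delay = 99.7 μs.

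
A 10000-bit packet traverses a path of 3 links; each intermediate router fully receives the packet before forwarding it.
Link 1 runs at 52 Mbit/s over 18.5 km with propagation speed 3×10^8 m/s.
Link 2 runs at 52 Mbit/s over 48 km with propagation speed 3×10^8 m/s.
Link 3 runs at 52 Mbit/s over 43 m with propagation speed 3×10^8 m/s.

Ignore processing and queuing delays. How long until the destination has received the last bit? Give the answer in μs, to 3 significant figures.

Transmission delay per hop = L/R = 10000/52000000 = 192.308 μs; 3 hops → 576.923 μs.
Propagation delays (d/s per hop): 61.6667, 160, 0.143333 μs; sum = 221.81 μs.
End-to-end = 799 μs.

799 μs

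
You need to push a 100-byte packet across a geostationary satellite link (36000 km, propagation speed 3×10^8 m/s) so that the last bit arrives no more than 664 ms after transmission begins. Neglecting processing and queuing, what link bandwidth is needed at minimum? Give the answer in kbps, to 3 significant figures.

1.47 kbps

L = 800 bits.
Propagation delay = 36000000 / 300000000 = 120 ms.
Transmission budget = 664 − 120 = 544 ms.
R ≥ L / t_tx = 800 bits / 0.544 s = 1.47 kbps.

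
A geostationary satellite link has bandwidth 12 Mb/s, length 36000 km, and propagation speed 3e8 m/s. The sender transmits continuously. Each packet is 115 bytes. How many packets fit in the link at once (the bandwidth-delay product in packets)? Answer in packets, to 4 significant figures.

1565 packets

Propagation delay = 36000000 / 300000000 = 0.12 s.
BDP = R × t_prop = 12000000 × 0.12 = 1440000 bits.
In packets of 920 bits: 1565 packets.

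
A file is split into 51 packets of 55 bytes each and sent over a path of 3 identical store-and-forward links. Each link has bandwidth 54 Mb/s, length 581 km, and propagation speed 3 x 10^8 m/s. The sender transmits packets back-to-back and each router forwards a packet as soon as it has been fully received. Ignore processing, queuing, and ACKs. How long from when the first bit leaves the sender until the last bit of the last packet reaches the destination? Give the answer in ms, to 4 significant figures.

Per-hop transmission t_tx = L/R = 440/54000000 = 0.00814815 ms.
Per-hop propagation t_prop = 581000/300000000 = 1.93667 ms.
Pipeline fill: first packet needs 3·t_tx to clear all hops; remaining 50 packets each add one t_tx.
Total = (3+51-1)·t_tx + 3·t_prop = 53·0.00814815 + 3·1.93667 = 6.242 ms.

6.242 ms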